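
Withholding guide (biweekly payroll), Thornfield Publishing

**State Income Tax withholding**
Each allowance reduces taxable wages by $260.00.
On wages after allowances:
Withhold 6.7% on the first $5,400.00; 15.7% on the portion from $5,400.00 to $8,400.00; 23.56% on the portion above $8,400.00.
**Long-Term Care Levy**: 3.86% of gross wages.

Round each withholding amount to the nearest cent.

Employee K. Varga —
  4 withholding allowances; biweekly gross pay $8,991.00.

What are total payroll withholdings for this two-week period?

State Income Tax: taxable = $8,991.00 − 4×$260.00 = $7,951.00
  $361.80 + 15.7% × ($7,951.00 − $5,400.00) = $361.80 + 15.7% × $2,551.00 = $762.31
Long-Term Care Levy: 3.86% × $8,991.00 = $347.05
Total: $762.31 + $347.05 = $1,109.36

$1,109.36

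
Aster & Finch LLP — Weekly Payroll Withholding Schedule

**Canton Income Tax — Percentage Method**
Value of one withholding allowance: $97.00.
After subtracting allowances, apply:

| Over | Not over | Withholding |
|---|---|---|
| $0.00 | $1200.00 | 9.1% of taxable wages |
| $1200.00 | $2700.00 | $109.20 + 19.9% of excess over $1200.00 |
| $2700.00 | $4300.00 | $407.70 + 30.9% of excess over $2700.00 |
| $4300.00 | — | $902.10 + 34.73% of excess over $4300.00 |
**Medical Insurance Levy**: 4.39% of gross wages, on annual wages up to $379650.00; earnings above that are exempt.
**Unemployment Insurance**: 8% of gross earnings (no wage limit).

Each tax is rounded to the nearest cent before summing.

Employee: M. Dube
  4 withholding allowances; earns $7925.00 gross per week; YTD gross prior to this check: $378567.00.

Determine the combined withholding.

$2707.85

Canton Income Tax: taxable = $7925.00 − 4×$97.00 = $7537.00
  $902.10 + 34.73% × ($7537.00 − $4300.00) = $902.10 + 34.73% × $3237.00 = $2026.31
Medical Insurance Levy: cap $379650.00 − YTD $378567.00 = $1083.00 subject; 4.39% × $1083.00 = $47.54
Unemployment Insurance: 8% × $7925.00 = $634.00
Total: $2026.31 + $47.54 + $634.00 = $2707.85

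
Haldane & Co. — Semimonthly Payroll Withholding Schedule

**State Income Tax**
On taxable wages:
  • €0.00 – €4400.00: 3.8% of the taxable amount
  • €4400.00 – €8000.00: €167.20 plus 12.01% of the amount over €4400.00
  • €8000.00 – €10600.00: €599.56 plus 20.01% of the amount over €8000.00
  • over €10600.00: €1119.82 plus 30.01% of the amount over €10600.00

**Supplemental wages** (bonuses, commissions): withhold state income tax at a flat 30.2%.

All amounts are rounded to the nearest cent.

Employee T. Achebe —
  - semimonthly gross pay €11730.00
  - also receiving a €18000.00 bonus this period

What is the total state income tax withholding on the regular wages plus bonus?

€6894.93

State Income Tax: taxable = €11730.00
  €1119.82 + 30.01% × (€11730.00 − €10600.00) = €1119.82 + 30.01% × €1130.00 = €1458.93
Supplemental (30.2% flat on bonus): 30.2% × €18000.00 = €5436.00
Total state income tax: €1458.93 + €5436.00 = €6894.93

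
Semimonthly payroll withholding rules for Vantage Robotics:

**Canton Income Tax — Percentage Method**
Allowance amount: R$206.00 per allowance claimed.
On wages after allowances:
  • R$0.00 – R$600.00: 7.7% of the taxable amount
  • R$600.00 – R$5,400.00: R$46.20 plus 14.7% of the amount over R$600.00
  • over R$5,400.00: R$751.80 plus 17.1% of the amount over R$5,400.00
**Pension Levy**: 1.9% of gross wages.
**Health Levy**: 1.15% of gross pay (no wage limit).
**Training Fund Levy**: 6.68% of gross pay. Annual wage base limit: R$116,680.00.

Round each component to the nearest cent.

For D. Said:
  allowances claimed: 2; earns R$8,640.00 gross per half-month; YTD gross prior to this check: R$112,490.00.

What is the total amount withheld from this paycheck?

Canton Income Tax: taxable = R$8,640.00 − 2×R$206.00 = R$8,228.00
  R$751.80 + 17.1% × (R$8,228.00 − R$5,400.00) = R$751.80 + 17.1% × R$2,828.00 = R$1,235.39
Pension Levy: 1.9% × R$8,640.00 = R$164.16
Health Levy: 1.15% × R$8,640.00 = R$99.36
Training Fund Levy: cap R$116,680.00 − YTD R$112,490.00 = R$4,190.00 subject; 6.68% × R$4,190.00 = R$279.89
Total: R$1,235.39 + R$164.16 + R$99.36 + R$279.89 = R$1,778.80

R$1,778.80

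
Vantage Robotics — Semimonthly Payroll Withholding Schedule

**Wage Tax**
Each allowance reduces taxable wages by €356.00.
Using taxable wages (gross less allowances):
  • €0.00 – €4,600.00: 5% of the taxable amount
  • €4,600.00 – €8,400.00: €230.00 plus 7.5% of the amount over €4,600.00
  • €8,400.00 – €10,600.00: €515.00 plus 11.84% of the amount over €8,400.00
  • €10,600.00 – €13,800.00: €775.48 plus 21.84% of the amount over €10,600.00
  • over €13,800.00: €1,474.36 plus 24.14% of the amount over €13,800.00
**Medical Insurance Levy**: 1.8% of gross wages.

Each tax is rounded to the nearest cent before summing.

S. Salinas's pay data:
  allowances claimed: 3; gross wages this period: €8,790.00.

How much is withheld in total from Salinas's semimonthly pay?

Wage Tax: taxable = €8,790.00 − 3×€356.00 = €7,722.00
  €230.00 + 7.5% × (€7,722.00 − €4,600.00) = €230.00 + 7.5% × €3,122.00 = €464.15
Medical Insurance Levy: 1.8% × €8,790.00 = €158.22
Total: €464.15 + €158.22 = €622.37

€622.37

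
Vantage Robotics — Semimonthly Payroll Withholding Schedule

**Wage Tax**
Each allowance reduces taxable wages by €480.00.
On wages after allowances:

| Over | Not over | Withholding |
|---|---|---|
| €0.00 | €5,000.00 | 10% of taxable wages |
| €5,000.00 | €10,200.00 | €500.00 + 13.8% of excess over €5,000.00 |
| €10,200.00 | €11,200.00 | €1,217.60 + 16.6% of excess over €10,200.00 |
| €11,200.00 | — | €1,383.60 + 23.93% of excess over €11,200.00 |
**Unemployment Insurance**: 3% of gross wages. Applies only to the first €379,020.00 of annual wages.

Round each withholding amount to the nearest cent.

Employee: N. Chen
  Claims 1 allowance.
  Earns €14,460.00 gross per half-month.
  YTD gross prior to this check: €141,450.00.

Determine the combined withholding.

Wage Tax: taxable = €14,460.00 − 1×€480.00 = €13,980.00
  €1,383.60 + 23.93% × (€13,980.00 − €11,200.00) = €1,383.60 + 23.93% × €2,780.00 = €2,048.85
Unemployment Insurance: 3% × €14,460.00 = €433.80
Total: €2,048.85 + €433.80 = €2,482.65

€2,482.65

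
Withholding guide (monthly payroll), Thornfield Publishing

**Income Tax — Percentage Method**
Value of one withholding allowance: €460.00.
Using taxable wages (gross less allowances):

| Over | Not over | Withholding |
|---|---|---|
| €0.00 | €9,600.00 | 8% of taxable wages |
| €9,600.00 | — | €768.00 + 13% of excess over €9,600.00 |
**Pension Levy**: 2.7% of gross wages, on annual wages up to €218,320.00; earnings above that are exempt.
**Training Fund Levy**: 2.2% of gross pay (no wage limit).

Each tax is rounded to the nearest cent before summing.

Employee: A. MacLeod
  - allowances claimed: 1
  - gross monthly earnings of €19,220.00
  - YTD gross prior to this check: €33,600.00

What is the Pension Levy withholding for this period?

Pension Levy: 2.7% × €19,220.00 = €518.94

€518.94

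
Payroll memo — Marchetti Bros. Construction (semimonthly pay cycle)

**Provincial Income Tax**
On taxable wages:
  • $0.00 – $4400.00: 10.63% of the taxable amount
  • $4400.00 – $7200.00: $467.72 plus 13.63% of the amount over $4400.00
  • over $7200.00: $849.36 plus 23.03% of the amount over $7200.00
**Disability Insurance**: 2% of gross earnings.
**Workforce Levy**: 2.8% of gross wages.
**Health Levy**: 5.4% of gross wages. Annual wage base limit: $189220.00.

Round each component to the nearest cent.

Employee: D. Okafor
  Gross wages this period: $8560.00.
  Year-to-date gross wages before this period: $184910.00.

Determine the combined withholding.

Provincial Income Tax: taxable = $8560.00
  $849.36 + 23.03% × ($8560.00 − $7200.00) = $849.36 + 23.03% × $1360.00 = $1162.57
Disability Insurance: 2% × $8560.00 = $171.20
Workforce Levy: 2.8% × $8560.00 = $239.68
Health Levy: cap $189220.00 − YTD $184910.00 = $4310.00 subject; 5.4% × $4310.00 = $232.74
Total: $1162.57 + $171.20 + $239.68 + $232.74 = $1806.19

$1806.19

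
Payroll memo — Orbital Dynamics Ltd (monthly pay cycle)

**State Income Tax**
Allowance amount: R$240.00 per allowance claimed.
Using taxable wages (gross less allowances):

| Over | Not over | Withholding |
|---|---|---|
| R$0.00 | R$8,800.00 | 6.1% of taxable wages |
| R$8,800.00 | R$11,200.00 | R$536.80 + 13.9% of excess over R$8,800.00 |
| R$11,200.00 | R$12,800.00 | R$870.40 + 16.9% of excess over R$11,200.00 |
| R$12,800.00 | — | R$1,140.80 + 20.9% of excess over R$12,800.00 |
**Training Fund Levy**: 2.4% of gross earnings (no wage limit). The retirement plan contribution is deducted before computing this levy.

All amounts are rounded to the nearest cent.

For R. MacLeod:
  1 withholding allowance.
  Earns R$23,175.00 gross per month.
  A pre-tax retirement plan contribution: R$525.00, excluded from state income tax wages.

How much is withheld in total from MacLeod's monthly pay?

State Income Tax: taxable = R$23,175.00 − R$525.00 − 1×R$240.00 = R$22,410.00
  R$1,140.80 + 20.9% × (R$22,410.00 − R$12,800.00) = R$1,140.80 + 20.9% × R$9,610.00 = R$3,149.29
Training Fund Levy: 2.4% × R$22,650.00 = R$543.60
Total: R$3,149.29 + R$543.60 = R$3,692.89

R$3,692.89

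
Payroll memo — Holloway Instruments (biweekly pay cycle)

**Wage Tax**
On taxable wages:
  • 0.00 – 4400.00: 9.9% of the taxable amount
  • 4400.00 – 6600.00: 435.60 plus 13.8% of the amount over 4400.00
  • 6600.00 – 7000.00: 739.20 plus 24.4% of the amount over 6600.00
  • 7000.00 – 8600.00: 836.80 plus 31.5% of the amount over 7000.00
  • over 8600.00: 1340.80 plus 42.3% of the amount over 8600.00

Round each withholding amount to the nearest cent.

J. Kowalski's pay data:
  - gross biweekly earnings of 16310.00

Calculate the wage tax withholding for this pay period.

Wage Tax: taxable = 16310.00
  1340.80 + 42.3% × (16310.00 − 8600.00) = 1340.80 + 42.3% × 7710.00 = 4602.13

4602.13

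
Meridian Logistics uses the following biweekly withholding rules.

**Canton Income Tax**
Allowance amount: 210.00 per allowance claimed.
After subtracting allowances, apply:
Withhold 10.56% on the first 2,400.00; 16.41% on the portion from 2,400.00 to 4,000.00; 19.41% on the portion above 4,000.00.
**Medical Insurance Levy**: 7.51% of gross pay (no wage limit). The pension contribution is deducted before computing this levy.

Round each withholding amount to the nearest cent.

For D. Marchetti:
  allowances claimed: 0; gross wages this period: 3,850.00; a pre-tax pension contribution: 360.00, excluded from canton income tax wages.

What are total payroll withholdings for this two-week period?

Canton Income Tax: taxable = 3,850.00 − 360.00 = 3,490.00
  253.44 + 16.41% × (3,490.00 − 2,400.00) = 253.44 + 16.41% × 1,090.00 = 432.31
Medical Insurance Levy: 7.51% × 3,490.00 = 262.10
Total: 432.31 + 262.10 = 694.41

694.41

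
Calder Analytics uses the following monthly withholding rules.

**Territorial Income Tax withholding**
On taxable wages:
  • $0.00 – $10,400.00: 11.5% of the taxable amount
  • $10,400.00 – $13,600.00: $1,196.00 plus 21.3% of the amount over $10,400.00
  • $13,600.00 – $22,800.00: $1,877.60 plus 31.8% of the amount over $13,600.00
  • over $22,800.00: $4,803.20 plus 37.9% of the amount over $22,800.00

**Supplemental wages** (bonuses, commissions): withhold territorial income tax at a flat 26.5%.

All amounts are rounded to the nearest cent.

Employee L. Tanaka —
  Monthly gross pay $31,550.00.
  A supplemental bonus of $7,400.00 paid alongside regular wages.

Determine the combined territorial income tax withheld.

Territorial Income Tax: taxable = $31,550.00
  $4,803.20 + 37.9% × ($31,550.00 − $22,800.00) = $4,803.20 + 37.9% × $8,750.00 = $8,119.45
Supplemental (26.5% flat on bonus): 26.5% × $7,400.00 = $1,961.00
Total territorial income tax: $8,119.45 + $1,961.00 = $10,080.45

$10,080.45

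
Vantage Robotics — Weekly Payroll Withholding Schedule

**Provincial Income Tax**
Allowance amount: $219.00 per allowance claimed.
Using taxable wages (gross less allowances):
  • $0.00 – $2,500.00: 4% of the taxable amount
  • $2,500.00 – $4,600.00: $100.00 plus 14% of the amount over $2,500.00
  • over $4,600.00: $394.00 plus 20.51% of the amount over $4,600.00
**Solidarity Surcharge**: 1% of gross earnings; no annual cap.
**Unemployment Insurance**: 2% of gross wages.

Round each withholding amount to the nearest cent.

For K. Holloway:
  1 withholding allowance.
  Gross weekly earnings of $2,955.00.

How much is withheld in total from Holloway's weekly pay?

$221.69

Provincial Income Tax: taxable = $2,955.00 − 1×$219.00 = $2,736.00
  $100.00 + 14% × ($2,736.00 − $2,500.00) = $100.00 + 14% × $236.00 = $133.04
Solidarity Surcharge: 1% × $2,955.00 = $29.55
Unemployment Insurance: 2% × $2,955.00 = $59.10
Total: $133.04 + $29.55 + $59.10 = $221.69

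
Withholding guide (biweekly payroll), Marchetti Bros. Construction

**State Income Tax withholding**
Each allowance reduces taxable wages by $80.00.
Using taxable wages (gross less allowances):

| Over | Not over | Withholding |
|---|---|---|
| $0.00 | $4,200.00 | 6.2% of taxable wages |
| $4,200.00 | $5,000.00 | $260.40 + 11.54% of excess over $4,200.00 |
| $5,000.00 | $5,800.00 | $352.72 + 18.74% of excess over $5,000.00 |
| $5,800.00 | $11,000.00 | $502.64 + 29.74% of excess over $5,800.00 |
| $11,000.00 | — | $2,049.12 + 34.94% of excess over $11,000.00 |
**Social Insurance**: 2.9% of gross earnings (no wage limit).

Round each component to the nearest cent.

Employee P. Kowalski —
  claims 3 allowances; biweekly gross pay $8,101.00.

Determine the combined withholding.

State Income Tax: taxable = $8,101.00 − 3×$80.00 = $7,861.00
  $502.64 + 29.74% × ($7,861.00 − $5,800.00) = $502.64 + 29.74% × $2,061.00 = $1,115.58
Social Insurance: 2.9% × $8,101.00 = $234.93
Total: $1,115.58 + $234.93 = $1,350.51

$1,350.51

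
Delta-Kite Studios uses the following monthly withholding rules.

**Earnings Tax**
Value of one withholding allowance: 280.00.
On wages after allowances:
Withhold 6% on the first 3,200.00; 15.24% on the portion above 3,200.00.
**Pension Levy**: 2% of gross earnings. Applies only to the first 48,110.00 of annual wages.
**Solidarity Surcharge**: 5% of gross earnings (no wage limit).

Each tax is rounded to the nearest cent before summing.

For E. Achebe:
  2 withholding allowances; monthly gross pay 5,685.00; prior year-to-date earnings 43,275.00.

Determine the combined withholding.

866.32

Earnings Tax: taxable = 5,685.00 − 2×280.00 = 5,125.00
  192.00 + 15.24% × (5,125.00 − 3,200.00) = 192.00 + 15.24% × 1,925.00 = 485.37
Pension Levy: cap 48,110.00 − YTD 43,275.00 = 4,835.00 subject; 2% × 4,835.00 = 96.70
Solidarity Surcharge: 5% × 5,685.00 = 284.25
Total: 485.37 + 96.70 + 284.25 = 866.32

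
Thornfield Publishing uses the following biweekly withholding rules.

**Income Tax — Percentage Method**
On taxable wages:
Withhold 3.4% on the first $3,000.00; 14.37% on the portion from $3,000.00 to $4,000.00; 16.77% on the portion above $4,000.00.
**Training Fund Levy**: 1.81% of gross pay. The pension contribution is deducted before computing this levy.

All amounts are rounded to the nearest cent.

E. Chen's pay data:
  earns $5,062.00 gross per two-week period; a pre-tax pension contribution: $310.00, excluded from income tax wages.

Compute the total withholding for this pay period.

Income Tax: taxable = $5,062.00 − $310.00 = $4,752.00
  $245.70 + 16.77% × ($4,752.00 − $4,000.00) = $245.70 + 16.77% × $752.00 = $371.81
Training Fund Levy: 1.81% × $4,752.00 = $86.01
Total: $371.81 + $86.01 = $457.82

$457.82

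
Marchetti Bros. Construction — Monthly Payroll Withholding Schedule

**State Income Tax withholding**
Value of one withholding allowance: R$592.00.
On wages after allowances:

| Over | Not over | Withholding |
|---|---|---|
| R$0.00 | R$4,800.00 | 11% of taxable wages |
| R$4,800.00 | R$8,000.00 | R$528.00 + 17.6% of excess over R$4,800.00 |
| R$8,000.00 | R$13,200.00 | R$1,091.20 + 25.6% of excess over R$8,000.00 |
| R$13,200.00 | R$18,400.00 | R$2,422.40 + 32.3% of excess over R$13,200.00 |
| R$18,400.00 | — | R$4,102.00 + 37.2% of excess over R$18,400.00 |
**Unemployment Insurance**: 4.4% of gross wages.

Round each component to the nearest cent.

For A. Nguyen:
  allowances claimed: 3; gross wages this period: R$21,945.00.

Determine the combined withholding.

R$5,725.65

State Income Tax: taxable = R$21,945.00 − 3×R$592.00 = R$20,169.00
  R$4,102.00 + 37.2% × (R$20,169.00 − R$18,400.00) = R$4,102.00 + 37.2% × R$1,769.00 = R$4,760.07
Unemployment Insurance: 4.4% × R$21,945.00 = R$965.58
Total: R$4,760.07 + R$965.58 = R$5,725.65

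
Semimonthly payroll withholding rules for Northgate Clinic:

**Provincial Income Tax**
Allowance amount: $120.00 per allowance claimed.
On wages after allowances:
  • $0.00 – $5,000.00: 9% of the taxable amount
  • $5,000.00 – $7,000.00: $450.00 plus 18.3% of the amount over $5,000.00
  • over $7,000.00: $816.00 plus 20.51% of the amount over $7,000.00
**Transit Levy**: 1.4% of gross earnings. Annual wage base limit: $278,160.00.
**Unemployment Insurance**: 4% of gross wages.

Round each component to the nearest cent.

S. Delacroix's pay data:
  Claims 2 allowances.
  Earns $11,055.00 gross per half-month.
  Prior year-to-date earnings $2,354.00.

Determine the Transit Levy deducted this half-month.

Transit Levy: 1.4% × $11,055.00 = $154.77

$154.77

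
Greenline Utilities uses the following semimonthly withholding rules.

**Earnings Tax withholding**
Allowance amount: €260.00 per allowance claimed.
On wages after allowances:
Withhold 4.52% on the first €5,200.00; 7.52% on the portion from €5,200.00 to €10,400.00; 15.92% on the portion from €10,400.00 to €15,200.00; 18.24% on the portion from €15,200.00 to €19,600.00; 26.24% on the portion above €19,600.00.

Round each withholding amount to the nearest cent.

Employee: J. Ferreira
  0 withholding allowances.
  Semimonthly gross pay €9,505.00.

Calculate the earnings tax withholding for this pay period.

Earnings Tax: taxable = €9,505.00
  €235.04 + 7.52% × (€9,505.00 − €5,200.00) = €235.04 + 7.52% × €4,305.00 = €558.78

€558.78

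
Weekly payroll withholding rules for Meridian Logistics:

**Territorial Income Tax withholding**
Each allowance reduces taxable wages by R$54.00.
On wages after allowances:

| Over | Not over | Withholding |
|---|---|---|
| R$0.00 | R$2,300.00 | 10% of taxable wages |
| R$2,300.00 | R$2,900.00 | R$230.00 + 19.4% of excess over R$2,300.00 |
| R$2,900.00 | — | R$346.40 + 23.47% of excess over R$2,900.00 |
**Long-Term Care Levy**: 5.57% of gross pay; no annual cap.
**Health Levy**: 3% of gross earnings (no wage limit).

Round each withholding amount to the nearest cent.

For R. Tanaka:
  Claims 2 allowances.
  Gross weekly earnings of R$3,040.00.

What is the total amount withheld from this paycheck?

Territorial Income Tax: taxable = R$3,040.00 − 2×R$54.00 = R$2,932.00
  R$346.40 + 23.47% × (R$2,932.00 − R$2,900.00) = R$346.40 + 23.47% × R$32.00 = R$353.91
Long-Term Care Levy: 5.57% × R$3,040.00 = R$169.33
Health Levy: 3% × R$3,040.00 = R$91.20
Total: R$353.91 + R$169.33 + R$91.20 = R$614.44

R$614.44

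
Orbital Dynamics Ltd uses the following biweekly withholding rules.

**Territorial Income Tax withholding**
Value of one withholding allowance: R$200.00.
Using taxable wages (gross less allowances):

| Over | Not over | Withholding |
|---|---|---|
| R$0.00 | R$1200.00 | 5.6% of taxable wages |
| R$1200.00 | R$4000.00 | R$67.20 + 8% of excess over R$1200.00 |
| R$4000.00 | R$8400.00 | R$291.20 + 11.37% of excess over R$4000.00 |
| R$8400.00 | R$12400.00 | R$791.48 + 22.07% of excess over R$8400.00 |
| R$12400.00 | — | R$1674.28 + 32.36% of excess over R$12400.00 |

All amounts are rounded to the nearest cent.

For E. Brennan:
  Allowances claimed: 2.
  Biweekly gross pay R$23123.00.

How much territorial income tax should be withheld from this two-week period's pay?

R$5014.80

Territorial Income Tax: taxable = R$23123.00 − 2×R$200.00 = R$22723.00
  R$1674.28 + 32.36% × (R$22723.00 − R$12400.00) = R$1674.28 + 32.36% × R$10323.00 = R$5014.80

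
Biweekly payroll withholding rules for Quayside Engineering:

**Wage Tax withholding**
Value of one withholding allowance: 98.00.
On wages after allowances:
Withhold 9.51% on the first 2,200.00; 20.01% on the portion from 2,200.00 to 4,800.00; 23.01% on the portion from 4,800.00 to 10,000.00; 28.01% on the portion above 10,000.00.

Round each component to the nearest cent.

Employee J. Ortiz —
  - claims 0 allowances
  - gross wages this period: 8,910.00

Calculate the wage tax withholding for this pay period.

Wage Tax: taxable = 8,910.00
  729.48 + 23.01% × (8,910.00 − 4,800.00) = 729.48 + 23.01% × 4,110.00 = 1,675.19

1,675.19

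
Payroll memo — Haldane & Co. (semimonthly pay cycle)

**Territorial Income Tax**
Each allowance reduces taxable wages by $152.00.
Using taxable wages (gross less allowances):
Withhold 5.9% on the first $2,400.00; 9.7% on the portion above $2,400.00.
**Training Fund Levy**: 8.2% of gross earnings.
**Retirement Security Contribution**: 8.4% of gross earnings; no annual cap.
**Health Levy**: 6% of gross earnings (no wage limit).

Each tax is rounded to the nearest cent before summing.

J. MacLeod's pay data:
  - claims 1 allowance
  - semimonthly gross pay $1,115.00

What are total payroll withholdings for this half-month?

Territorial Income Tax: taxable = $1,115.00 − 1×$152.00 = $963.00
  5.9% × $963.00 = $56.82
Training Fund Levy: 8.2% × $1,115.00 = $91.43
Retirement Security Contribution: 8.4% × $1,115.00 = $93.66
Health Levy: 6% × $1,115.00 = $66.90
Total: $56.82 + $91.43 + $93.66 + $66.90 = $308.81

$308.81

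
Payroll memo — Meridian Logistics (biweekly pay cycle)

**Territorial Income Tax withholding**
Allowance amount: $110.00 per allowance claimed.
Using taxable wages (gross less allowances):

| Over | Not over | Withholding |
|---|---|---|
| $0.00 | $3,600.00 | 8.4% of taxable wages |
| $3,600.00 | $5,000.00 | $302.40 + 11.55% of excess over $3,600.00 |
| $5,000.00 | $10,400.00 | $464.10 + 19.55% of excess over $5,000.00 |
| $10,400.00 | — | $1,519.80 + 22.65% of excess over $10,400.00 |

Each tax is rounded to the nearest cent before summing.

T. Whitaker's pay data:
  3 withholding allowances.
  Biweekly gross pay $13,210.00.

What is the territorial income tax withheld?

Territorial Income Tax: taxable = $13,210.00 − 3×$110.00 = $12,880.00
  $1,519.80 + 22.65% × ($12,880.00 − $10,400.00) = $1,519.80 + 22.65% × $2,480.00 = $2,081.52

$2,081.52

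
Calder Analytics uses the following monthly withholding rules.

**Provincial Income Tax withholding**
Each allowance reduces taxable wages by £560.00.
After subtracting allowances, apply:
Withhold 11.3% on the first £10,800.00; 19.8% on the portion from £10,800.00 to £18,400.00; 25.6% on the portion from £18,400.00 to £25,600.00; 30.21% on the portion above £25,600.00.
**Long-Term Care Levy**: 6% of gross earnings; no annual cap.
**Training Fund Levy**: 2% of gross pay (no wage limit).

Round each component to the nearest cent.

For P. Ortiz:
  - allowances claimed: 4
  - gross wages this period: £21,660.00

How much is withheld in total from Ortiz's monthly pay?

£4,719.12

Provincial Income Tax: taxable = £21,660.00 − 4×£560.00 = £19,420.00
  £2,725.20 + 25.6% × (£19,420.00 − £18,400.00) = £2,725.20 + 25.6% × £1,020.00 = £2,986.32
Long-Term Care Levy: 6% × £21,660.00 = £1,299.60
Training Fund Levy: 2% × £21,660.00 = £433.20
Total: £2,986.32 + £1,299.60 + £433.20 = £4,719.12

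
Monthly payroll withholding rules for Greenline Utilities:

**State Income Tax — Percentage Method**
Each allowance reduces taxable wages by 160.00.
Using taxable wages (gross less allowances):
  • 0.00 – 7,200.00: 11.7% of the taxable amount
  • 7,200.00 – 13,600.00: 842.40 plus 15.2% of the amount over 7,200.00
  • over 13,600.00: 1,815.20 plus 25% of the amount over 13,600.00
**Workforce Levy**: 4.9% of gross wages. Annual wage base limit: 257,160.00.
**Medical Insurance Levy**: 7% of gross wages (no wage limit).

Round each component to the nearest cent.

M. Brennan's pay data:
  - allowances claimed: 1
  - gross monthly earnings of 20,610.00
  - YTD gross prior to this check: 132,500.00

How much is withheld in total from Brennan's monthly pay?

State Income Tax: taxable = 20,610.00 − 1×160.00 = 20,450.00
  1,815.20 + 25% × (20,450.00 − 13,600.00) = 1,815.20 + 25% × 6,850.00 = 3,527.70
Workforce Levy: 4.9% × 20,610.00 = 1,009.89
Medical Insurance Levy: 7% × 20,610.00 = 1,442.70
Total: 3,527.70 + 1,009.89 + 1,442.70 = 5,980.29

5,980.29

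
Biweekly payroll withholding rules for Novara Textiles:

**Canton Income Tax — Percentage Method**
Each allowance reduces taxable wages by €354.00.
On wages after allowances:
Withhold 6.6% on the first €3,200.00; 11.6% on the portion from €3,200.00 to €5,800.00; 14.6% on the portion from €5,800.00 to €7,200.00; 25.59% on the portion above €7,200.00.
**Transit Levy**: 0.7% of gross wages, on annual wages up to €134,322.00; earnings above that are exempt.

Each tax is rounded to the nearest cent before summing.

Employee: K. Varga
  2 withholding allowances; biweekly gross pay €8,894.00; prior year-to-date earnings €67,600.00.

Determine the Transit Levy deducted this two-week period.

€62.26

Transit Levy: 0.7% × €8,894.00 = €62.26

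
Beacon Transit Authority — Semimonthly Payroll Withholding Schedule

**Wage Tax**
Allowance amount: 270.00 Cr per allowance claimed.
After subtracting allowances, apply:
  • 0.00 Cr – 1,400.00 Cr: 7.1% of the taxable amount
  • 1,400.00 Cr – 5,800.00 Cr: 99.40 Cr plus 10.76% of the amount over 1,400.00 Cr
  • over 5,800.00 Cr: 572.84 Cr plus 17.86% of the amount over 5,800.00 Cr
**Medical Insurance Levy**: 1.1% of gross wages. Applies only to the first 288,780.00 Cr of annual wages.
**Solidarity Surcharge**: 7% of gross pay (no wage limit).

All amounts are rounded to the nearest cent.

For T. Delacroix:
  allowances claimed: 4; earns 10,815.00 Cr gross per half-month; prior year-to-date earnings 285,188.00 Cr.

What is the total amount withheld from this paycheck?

Wage Tax: taxable = 10,815.00 Cr − 4×270.00 Cr = 9,735.00 Cr
  572.84 Cr + 17.86% × (9,735.00 Cr − 5,800.00 Cr) = 572.84 Cr + 17.86% × 3,935.00 Cr = 1,275.63 Cr
Medical Insurance Levy: cap 288,780.00 Cr − YTD 285,188.00 Cr = 3,592.00 Cr subject; 1.1% × 3,592.00 Cr = 39.51 Cr
Solidarity Surcharge: 7% × 10,815.00 Cr = 757.05 Cr
Total: 1,275.63 Cr + 39.51 Cr + 757.05 Cr = 2,072.19 Cr

2,072.19 Cr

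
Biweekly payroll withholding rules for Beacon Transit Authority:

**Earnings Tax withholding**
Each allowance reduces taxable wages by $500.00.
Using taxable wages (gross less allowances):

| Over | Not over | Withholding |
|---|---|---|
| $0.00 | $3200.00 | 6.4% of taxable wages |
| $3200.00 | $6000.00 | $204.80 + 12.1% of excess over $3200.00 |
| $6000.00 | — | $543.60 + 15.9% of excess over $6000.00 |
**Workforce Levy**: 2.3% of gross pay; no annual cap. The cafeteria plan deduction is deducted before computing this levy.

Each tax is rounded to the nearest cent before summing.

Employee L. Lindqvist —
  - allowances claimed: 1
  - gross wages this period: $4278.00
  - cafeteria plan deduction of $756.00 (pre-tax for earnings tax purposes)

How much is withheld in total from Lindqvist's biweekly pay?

Earnings Tax: taxable = $4278.00 − $756.00 − 1×$500.00 = $3022.00
  6.4% × $3022.00 = $193.41
Workforce Levy: 2.3% × $3522.00 = $81.01
Total: $193.41 + $81.01 = $274.42

$274.42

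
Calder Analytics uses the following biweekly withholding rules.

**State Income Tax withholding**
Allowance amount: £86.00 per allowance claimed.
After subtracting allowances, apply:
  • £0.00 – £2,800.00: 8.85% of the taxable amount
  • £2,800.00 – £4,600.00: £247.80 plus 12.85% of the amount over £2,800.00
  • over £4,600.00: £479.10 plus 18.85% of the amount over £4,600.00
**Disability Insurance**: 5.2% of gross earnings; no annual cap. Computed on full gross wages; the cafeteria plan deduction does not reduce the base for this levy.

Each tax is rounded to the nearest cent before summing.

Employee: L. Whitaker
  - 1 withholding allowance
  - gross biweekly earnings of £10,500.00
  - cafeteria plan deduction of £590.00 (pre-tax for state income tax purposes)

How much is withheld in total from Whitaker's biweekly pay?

State Income Tax: taxable = £10,500.00 − £590.00 − 1×£86.00 = £9,824.00
  £479.10 + 18.85% × (£9,824.00 − £4,600.00) = £479.10 + 18.85% × £5,224.00 = £1,463.82
Disability Insurance: 5.2% × £10,500.00 = £546.00
Total: £1,463.82 + £546.00 = £2,009.82

£2,009.82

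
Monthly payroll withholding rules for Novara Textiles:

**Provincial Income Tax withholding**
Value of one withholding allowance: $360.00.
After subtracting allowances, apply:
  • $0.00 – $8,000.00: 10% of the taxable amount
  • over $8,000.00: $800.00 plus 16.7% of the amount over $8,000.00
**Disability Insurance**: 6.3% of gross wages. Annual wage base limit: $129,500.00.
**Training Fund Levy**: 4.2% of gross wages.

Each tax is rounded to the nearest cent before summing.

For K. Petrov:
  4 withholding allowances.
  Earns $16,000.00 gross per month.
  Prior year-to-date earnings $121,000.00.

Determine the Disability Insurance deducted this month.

$535.50

Disability Insurance: cap $129,500.00 − YTD $121,000.00 = $8,500.00 subject; 6.3% × $8,500.00 = $535.50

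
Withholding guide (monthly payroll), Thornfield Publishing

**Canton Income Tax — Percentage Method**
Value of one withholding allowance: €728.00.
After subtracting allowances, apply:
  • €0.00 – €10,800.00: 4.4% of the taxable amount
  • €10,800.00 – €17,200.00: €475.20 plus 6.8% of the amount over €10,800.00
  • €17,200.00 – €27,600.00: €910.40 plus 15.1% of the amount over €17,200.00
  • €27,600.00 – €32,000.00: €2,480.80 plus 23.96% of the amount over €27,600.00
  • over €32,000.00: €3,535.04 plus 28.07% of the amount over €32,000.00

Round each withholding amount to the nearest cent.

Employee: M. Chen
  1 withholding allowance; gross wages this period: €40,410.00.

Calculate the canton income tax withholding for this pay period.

Canton Income Tax: taxable = €40,410.00 − 1×€728.00 = €39,682.00
  €3,535.04 + 28.07% × (€39,682.00 − €32,000.00) = €3,535.04 + 28.07% × €7,682.00 = €5,691.38

€5,691.38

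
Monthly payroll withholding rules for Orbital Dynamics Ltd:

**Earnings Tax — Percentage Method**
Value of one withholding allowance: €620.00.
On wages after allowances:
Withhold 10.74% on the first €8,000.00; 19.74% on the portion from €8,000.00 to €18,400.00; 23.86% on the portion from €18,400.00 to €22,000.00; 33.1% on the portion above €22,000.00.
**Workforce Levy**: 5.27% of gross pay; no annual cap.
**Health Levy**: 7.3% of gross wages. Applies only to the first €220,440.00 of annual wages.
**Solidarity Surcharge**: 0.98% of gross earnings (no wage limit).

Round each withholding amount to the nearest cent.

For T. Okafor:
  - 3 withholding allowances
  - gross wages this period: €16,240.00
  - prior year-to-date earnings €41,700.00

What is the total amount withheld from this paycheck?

Earnings Tax: taxable = €16,240.00 − 3×€620.00 = €14,380.00
  €859.20 + 19.74% × (€14,380.00 − €8,000.00) = €859.20 + 19.74% × €6,380.00 = €2,118.61
Workforce Levy: 5.27% × €16,240.00 = €855.85
Health Levy: 7.3% × €16,240.00 = €1,185.52
Solidarity Surcharge: 0.98% × €16,240.00 = €159.15
Total: €2,118.61 + €855.85 + €1,185.52 + €159.15 = €4,319.13

€4,319.13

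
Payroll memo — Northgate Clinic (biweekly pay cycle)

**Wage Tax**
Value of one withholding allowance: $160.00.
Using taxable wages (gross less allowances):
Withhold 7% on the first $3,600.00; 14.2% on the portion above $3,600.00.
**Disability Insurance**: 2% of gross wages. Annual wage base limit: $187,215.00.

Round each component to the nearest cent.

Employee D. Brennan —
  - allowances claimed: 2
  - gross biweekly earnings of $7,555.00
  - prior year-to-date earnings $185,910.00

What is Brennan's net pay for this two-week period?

Wage Tax: taxable = $7,555.00 − 2×$160.00 = $7,235.00
  $252.00 + 14.2% × ($7,235.00 − $3,600.00) = $252.00 + 14.2% × $3,635.00 = $768.17
Disability Insurance: cap $187,215.00 − YTD $185,910.00 = $1,305.00 subject; 2% × $1,305.00 = $26.10
Total withheld: $768.17 + $26.10 = $794.27
Net pay: $7,555.00 − $794.27 = $6,760.73

$6,760.73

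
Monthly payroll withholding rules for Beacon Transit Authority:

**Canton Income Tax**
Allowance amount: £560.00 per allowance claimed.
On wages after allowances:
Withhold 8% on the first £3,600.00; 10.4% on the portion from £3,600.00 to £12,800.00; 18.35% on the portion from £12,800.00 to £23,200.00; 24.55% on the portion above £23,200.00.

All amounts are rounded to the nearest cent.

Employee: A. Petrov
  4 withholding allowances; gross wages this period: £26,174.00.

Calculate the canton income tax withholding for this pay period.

Canton Income Tax: taxable = £26,174.00 − 4×£560.00 = £23,934.00
  £3,153.20 + 24.55% × (£23,934.00 − £23,200.00) = £3,153.20 + 24.55% × £734.00 = £3,333.40

£3,333.40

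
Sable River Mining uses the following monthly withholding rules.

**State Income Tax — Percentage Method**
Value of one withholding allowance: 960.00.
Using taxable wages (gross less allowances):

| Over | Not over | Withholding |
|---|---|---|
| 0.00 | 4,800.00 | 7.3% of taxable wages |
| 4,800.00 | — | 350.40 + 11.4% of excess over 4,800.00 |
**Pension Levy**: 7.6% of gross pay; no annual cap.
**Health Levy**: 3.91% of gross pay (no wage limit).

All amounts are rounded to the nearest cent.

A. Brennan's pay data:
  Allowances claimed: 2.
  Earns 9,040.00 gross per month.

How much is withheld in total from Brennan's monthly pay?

1,655.38

State Income Tax: taxable = 9,040.00 − 2×960.00 = 7,120.00
  350.40 + 11.4% × (7,120.00 − 4,800.00) = 350.40 + 11.4% × 2,320.00 = 614.88
Pension Levy: 7.6% × 9,040.00 = 687.04
Health Levy: 3.91% × 9,040.00 = 353.46
Total: 614.88 + 687.04 + 353.46 = 1,655.38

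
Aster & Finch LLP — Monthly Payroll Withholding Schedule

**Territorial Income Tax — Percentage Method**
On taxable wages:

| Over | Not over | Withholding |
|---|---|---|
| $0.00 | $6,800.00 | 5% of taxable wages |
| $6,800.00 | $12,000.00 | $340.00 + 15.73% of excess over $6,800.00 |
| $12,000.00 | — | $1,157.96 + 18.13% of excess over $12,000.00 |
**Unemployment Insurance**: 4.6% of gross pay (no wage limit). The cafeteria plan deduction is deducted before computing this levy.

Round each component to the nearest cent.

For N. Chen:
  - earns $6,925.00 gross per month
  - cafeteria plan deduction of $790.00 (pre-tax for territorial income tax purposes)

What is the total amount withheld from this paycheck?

$588.96

Territorial Income Tax: taxable = $6,925.00 − $790.00 = $6,135.00
  5% × $6,135.00 = $306.75
Unemployment Insurance: 4.6% × $6,135.00 = $282.21
Total: $306.75 + $282.21 = $588.96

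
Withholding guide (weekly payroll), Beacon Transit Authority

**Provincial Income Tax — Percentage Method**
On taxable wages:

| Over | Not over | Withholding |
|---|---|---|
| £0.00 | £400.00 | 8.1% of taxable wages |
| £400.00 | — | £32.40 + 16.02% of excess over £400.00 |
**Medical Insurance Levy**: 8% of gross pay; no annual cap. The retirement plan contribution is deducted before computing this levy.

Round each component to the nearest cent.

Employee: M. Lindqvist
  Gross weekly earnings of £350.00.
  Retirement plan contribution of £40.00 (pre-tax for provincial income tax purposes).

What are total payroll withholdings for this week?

£49.91

Provincial Income Tax: taxable = £350.00 − £40.00 = £310.00
  8.1% × £310.00 = £25.11
Medical Insurance Levy: 8% × £310.00 = £24.80
Total: £25.11 + £24.80 = £49.91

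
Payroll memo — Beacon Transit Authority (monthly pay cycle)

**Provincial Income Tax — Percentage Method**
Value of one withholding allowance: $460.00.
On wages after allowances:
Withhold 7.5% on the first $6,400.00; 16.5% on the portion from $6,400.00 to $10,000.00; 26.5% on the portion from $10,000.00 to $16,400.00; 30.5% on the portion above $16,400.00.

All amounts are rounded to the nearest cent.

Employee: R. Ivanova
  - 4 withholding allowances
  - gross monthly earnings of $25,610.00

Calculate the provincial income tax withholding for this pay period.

Provincial Income Tax: taxable = $25,610.00 − 4×$460.00 = $23,770.00
  $2,770.00 + 30.5% × ($23,770.00 − $16,400.00) = $2,770.00 + 30.5% × $7,370.00 = $5,017.85

$5,017.85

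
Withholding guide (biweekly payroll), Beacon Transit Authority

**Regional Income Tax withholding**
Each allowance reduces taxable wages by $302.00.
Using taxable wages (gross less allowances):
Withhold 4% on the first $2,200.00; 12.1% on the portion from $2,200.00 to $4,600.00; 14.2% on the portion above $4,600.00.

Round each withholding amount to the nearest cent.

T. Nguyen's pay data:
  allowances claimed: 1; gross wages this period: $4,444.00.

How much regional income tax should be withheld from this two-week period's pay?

Regional Income Tax: taxable = $4,444.00 − 1×$302.00 = $4,142.00
  $88.00 + 12.1% × ($4,142.00 − $2,200.00) = $88.00 + 12.1% × $1,942.00 = $322.98

$322.98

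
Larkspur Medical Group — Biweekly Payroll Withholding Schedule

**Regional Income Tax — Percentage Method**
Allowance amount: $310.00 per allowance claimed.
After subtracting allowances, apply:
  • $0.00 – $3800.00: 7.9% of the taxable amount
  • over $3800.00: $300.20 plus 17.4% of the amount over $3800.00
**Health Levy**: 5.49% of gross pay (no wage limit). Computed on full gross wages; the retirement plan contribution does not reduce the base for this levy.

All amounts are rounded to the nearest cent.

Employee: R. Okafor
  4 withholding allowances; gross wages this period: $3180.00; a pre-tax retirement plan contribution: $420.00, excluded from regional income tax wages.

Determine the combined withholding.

Regional Income Tax: taxable = $3180.00 − $420.00 − 4×$310.00 = $1520.00
  7.9% × $1520.00 = $120.08
Health Levy: 5.49% × $3180.00 = $174.58
Total: $120.08 + $174.58 = $294.66

$294.66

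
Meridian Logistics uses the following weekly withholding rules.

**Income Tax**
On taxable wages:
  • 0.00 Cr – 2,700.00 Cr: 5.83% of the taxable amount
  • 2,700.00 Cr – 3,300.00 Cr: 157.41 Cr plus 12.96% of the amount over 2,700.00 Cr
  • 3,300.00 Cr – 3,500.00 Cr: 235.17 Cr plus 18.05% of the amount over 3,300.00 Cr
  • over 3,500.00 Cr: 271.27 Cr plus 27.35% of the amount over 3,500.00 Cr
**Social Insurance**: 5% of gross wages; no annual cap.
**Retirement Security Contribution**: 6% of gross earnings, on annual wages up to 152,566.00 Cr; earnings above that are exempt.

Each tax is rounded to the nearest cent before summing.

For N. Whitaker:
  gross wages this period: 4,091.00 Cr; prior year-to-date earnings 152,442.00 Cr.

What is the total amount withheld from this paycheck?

Income Tax: taxable = 4,091.00 Cr
  271.27 Cr + 27.35% × (4,091.00 Cr − 3,500.00 Cr) = 271.27 Cr + 27.35% × 591.00 Cr = 432.91 Cr
Social Insurance: 5% × 4,091.00 Cr = 204.55 Cr
Retirement Security Contribution: cap 152,566.00 Cr − YTD 152,442.00 Cr = 124.00 Cr subject; 6% × 124.00 Cr = 7.44 Cr
Total: 432.91 Cr + 204.55 Cr + 7.44 Cr = 644.90 Cr

644.90 Cr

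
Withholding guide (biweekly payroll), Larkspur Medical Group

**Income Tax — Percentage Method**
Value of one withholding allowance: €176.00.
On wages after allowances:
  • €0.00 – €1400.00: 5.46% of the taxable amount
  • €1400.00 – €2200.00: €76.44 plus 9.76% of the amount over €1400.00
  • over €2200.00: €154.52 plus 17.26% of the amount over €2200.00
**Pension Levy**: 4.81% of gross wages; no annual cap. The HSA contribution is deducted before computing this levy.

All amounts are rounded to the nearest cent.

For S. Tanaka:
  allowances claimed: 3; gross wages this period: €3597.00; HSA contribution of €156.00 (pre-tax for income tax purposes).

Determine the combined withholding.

Income Tax: taxable = €3597.00 − €156.00 − 3×€176.00 = €2913.00
  €154.52 + 17.26% × (€2913.00 − €2200.00) = €154.52 + 17.26% × €713.00 = €277.58
Pension Levy: 4.81% × €3441.00 = €165.51
Total: €277.58 + €165.51 = €443.09

€443.09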